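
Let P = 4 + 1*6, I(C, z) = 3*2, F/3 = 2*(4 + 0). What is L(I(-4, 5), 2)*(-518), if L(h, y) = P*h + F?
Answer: -43512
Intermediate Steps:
F = 24 (F = 3*(2*(4 + 0)) = 3*(2*4) = 3*8 = 24)
I(C, z) = 6
P = 10 (P = 4 + 6 = 10)
L(h, y) = 24 + 10*h (L(h, y) = 10*h + 24 = 24 + 10*h)
L(I(-4, 5), 2)*(-518) = (24 + 10*6)*(-518) = (24 + 60)*(-518) = 84*(-518) = -43512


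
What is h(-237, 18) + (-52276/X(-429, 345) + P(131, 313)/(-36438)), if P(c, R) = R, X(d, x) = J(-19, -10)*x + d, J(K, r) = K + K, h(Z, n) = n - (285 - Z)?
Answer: -82246594049/164444694 ≈ -500.15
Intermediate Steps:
h(Z, n) = -285 + Z + n (h(Z, n) = n + (-285 + Z) = -285 + Z + n)
J(K, r) = 2*K
X(d, x) = d - 38*x (X(d, x) = (2*(-19))*x + d = -38*x + d = d - 38*x)
h(-237, 18) + (-52276/X(-429, 345) + P(131, 313)/(-36438)) = (-285 - 237 + 18) + (-52276/(-429 - 38*345) + 313/(-36438)) = -504 + (-52276/(-429 - 13110) + 313*(-1/36438)) = -504 + (-52276/(-13539) - 313/36438) = -504 + (-52276*(-1/13539) - 313/36438) = -504 + (52276/13539 - 313/36438) = -504 + 633531727/164444694 = -82246594049/164444694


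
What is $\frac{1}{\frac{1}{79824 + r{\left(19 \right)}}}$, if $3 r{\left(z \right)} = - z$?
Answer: $\frac{239453}{3} \approx 79818.0$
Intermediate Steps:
$r{\left(z \right)} = - \frac{z}{3}$ ($r{\left(z \right)} = \frac{\left(-1\right) z}{3} = - \frac{z}{3}$)
$\frac{1}{\frac{1}{79824 + r{\left(19 \right)}}} = \frac{1}{\frac{1}{79824 - \frac{19}{3}}} = \frac{1}{\frac{1}{\frac{239453}{3}}} = \frac{1}{\frac{3}{239453}} = \frac{239453}{3}$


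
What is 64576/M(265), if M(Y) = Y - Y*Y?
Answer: -8072/8745 ≈ -0.92304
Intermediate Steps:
M(Y) = Y - Y²
64576/M(265) = 64576/((265*(1 - 1*265))) = 64576/((265*(1 - 265))) = 64576/((265*(-264))) = 64576/(-69960) = 64576*(-1/69960) = -8072/8745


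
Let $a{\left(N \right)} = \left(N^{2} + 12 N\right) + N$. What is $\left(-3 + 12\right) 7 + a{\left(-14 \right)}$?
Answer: $77$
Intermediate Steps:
$a{\left(N \right)} = N^{2} + 13 N$
$\left(-3 + 12\right) 7 + a{\left(-14 \right)} = \left(-3 + 12\right) 7 - 14 \left(13 - 14\right) = 9 \cdot 7 - -14 = 63 + 14 = 77$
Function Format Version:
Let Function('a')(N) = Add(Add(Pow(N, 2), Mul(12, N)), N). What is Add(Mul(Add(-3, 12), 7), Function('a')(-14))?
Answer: 77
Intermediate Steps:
Function('a')(N) = Add(Pow(N, 2), Mul(13, N))
Add(Mul(Add(-3, 12), 7), Function('a')(-14)) = Add(Mul(Add(-3, 12), 7), Mul(-14, Add(13, -14))) = Add(Mul(9, 7), Mul(-14, -1)) = Add(63, 14) = 77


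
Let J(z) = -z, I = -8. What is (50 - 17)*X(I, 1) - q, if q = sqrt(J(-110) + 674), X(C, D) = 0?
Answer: -28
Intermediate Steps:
q = 28 (q = sqrt(-1*(-110) + 674) = sqrt(110 + 674) = sqrt(784) = 28)
(50 - 17)*X(I, 1) - q = (50 - 17)*0 - 1*28 = 33*0 - 28 = 0 - 28 = -28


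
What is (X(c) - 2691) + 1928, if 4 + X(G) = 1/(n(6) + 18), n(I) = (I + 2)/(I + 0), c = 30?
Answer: -44483/58 ≈ -766.95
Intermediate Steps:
n(I) = (2 + I)/I
X(G) = -229/58 (X(G) = -4 + 1/((2 + 6)/6 + 18) = -4 + 1/((⅙)*8 + 18) = -4 + 1/(4/3 + 18) = -4 + 1/(58/3) = -4 + 3/58 = -229/58)
(X(c) - 2691) + 1928 = (-229/58 - 2691) + 1928 = -156307/58 + 1928 = -44483/58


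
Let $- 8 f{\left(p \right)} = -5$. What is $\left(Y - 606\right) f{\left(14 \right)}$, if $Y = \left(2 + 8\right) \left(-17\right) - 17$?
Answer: $- \frac{3965}{8} \approx -495.63$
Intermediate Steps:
$f{\left(p \right)} = \frac{5}{8}$ ($f{\left(p \right)} = \left(- \frac{1}{8}\right) \left(-5\right) = \frac{5}{8}$)
$Y = -187$ ($Y = 10 \left(-17\right) - 17 = -170 - 17 = -187$)
$\left(Y - 606\right) f{\left(14 \right)} = \left(-187 - 606\right) \frac{5}{8} = \left(-793\right) \frac{5}{8} = - \frac{3965}{8}$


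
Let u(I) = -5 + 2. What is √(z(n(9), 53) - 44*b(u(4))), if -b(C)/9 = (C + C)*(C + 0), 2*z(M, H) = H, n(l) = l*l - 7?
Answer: √28618/2 ≈ 84.584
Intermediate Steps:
n(l) = -7 + l² (n(l) = l² - 7 = -7 + l²)
z(M, H) = H/2
u(I) = -3
b(C) = -18*C² (b(C) = -9*(C + C)*(C + 0) = -9*2*C*C = -18*C²)
√(z(n(9), 53) - 44*b(u(4))) = √((½)*53 - (-792)*(-3)²) = √(53/2 - (-792)*9) = √(53/2 - 44*(-162)) = √(53/2 + 7128) = √(14309/2) = √28618/2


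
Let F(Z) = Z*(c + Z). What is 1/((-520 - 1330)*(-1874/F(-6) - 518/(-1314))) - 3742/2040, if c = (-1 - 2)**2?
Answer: -11882848057/6478071000 ≈ -1.8343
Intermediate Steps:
c = 9 (c = (-3)**2 = 9)
F(Z) = Z*(9 + Z)
1/((-520 - 1330)*(-1874/F(-6) - 518/(-1314))) - 3742/2040 = 1/((-520 - 1330)*(-1874*(-1/(6*(9 - 6))) - 518/(-1314))) - 3742/2040 = 1/((-1850)*(-1874/((-6*3)) - 518*(-1/1314))) - 3742*1/2040 = -1/(1850*(-1874/(-18) + 259/657)) - 1871/1020 = -1/(1850*(-1874*(-1/18) + 259/657)) - 1871/1020 = -1/(1850*(937/9 + 259/657)) - 1871/1020 = -1/(1850*68660/657) - 1871/1020 = -1/1850*657/68660 - 1871/1020 = -657/127021000 - 1871/1020 = -11882848057/6478071000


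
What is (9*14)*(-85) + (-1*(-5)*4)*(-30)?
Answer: -11310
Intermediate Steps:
(9*14)*(-85) + (-1*(-5)*4)*(-30) = 126*(-85) + (5*4)*(-30) = -10710 + 20*(-30) = -10710 - 600 = -11310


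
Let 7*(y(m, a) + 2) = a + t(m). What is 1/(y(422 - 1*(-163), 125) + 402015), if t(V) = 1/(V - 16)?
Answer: 3983/1601288905 ≈ 2.4874e-6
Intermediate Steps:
t(V) = 1/(-16 + V)
y(m, a) = -2 + a/7 + 1/(7*(-16 + m)) (y(m, a) = -2 + (a + 1/(-16 + m))/7 = -2 + (a/7 + 1/(7*(-16 + m))) = -2 + a/7 + 1/(7*(-16 + m)))
1/(y(422 - 1*(-163), 125) + 402015) = 1/((1 + (-16 + (422 - 1*(-163)))*(-14 + 125))/(7*(-16 + (422 - 1*(-163)))) + 402015) = 1/((1 + (-16 + (422 + 163))*111)/(7*(-16 + (422 + 163))) + 402015) = 1/((1 + (-16 + 585)*111)/(7*(-16 + 585)) + 402015) = 1/((1/7)*(1 + 569*111)/569 + 402015) = 1/((1/7)*(1/569)*(1 + 63159) + 402015) = 1/((1/7)*(1/569)*63160 + 402015) = 1/(63160/3983 + 402015) = 1/(1601288905/3983) = 3983/1601288905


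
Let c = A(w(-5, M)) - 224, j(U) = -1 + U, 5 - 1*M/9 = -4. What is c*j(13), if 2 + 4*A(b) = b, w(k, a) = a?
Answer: -2451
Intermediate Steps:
M = 81 (M = 45 - 9*(-4) = 45 + 36 = 81)
A(b) = -½ + b/4
c = -817/4 (c = (-½ + (¼)*81) - 224 = (-½ + 81/4) - 224 = 79/4 - 224 = -817/4 ≈ -204.25)
c*j(13) = -817*(-1 + 13)/4 = -817/4*12 = -2451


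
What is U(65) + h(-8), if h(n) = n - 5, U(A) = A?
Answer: 52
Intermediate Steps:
h(n) = -5 + n
U(65) + h(-8) = 65 + (-5 - 8) = 65 - 13 = 52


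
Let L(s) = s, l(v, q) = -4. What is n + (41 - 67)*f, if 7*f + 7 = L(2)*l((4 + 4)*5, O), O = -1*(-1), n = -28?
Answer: 194/7 ≈ 27.714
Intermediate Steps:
O = 1
f = -15/7 (f = -1 + (2*(-4))/7 = -1 + (⅐)*(-8) = -1 - 8/7 = -15/7 ≈ -2.1429)
n + (41 - 67)*f = -28 + (41 - 67)*(-15/7) = -28 - 26*(-15/7) = -28 + 390/7 = 194/7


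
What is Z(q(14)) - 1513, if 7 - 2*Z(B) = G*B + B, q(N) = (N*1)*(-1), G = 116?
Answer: -1381/2 ≈ -690.50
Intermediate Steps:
q(N) = -N (q(N) = N*(-1) = -N)
Z(B) = 7/2 - 117*B/2 (Z(B) = 7/2 - (116*B + B)/2 = 7/2 - 117*B/2)
Z(q(14)) - 1513 = (7/2 - (-117)*14/2) - 1513 = (7/2 - 117/2*(-14)) - 1513 = (7/2 + 819) - 1513 = 1645/2 - 1513 = -1381/2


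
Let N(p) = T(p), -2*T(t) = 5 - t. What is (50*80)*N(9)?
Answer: 8000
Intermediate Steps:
T(t) = -5/2 + t/2 (T(t) = -(5 - t)/2 = -5/2 + t/2)
N(p) = -5/2 + p/2
(50*80)*N(9) = (50*80)*(-5/2 + (1/2)*9) = 4000*(-5/2 + 9/2) = 4000*2 = 8000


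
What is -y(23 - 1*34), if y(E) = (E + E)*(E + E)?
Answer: -484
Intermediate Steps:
y(E) = 4*E² (y(E) = (2*E)*(2*E) = 4*E²)
-y(23 - 1*34) = -4*(23 - 1*34)² = -4*(23 - 34)² = -4*(-11)² = -4*121 = -1*484 = -484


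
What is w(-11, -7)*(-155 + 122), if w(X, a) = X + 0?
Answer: 363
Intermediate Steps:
w(X, a) = X
w(-11, -7)*(-155 + 122) = -11*(-155 + 122) = -11*(-33) = 363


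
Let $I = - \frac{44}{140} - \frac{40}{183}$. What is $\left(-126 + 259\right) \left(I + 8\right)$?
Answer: $\frac{908713}{915} \approx 993.13$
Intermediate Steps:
$I = - \frac{3413}{6405}$ ($I = \left(-44\right) \frac{1}{140} - \frac{40}{183} = - \frac{11}{35} - \frac{40}{183} = - \frac{3413}{6405} \approx -0.53286$)
$\left(-126 + 259\right) \left(I + 8\right) = \left(-126 + 259\right) \left(- \frac{3413}{6405} + 8\right) = 133 \cdot \frac{47827}{6405} = \frac{908713}{915}$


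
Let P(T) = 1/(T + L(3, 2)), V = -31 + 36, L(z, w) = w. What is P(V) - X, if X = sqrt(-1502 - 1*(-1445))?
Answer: 1/7 - I*sqrt(57) ≈ 0.14286 - 7.5498*I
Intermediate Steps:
V = 5
P(T) = 1/(2 + T) (P(T) = 1/(T + 2) = 1/(2 + T))
X = I*sqrt(57) (X = sqrt(-1502 + 1445) = sqrt(-57) = I*sqrt(57) ≈ 7.5498*I)
P(V) - X = 1/(2 + 5) - I*sqrt(57) = 1/7 - I*sqrt(57)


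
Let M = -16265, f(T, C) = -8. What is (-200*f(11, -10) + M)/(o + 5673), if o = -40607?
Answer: 14665/34934 ≈ 0.41979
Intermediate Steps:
(-200*f(11, -10) + M)/(o + 5673) = (-200*(-8) - 16265)/(-40607 + 5673) = (1600 - 16265)/(-34934) = -14665*(-1/34934) = 14665/34934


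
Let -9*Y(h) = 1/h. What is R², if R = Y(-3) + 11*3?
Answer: 795664/729 ≈ 1091.4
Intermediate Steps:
Y(h) = -1/(9*h)
R = 892/27 (R = -⅑/(-3) + 11*3 = -⅑*(-⅓) + 33 = 1/27 + 33 = 892/27 ≈ 33.037)
R² = (892/27)² = 795664/729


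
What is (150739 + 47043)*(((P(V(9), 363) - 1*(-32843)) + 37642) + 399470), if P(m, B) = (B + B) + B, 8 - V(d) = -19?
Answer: 93164024408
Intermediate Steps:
V(d) = 27 (V(d) = 8 - 1*(-19) = 8 + 19 = 27)
P(m, B) = 3*B (P(m, B) = 2*B + B = 3*B)
(150739 + 47043)*(((P(V(9), 363) - 1*(-32843)) + 37642) + 399470) = (150739 + 47043)*(((3*363 - 1*(-32843)) + 37642) + 399470) = 197782*(((1089 + 32843) + 37642) + 399470) = 197782*((33932 + 37642) + 399470) = 197782*(71574 + 399470) = 197782*471044 = 93164024408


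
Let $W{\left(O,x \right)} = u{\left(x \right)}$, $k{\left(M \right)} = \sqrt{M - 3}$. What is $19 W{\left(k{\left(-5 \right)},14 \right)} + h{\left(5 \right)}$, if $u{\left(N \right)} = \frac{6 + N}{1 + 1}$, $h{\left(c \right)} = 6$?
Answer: $196$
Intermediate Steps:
$k{\left(M \right)} = \sqrt{-3 + M}$
$u{\left(N \right)} = 3 + \frac{N}{2}$ ($u{\left(N \right)} = \frac{6 + N}{2} = \left(6 + N\right) \frac{1}{2} = 3 + \frac{N}{2}$)
$W{\left(O,x \right)} = 3 + \frac{x}{2}$
$19 W{\left(k{\left(-5 \right)},14 \right)} + h{\left(5 \right)} = 19 \left(3 + \frac{1}{2} \cdot 14\right) + 6 = 19 \left(3 + 7\right) + 6 = 19 \cdot 10 + 6 = 190 + 6 = 196$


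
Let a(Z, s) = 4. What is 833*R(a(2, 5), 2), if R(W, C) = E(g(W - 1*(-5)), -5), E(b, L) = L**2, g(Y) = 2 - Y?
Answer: 20825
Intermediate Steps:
R(W, C) = 25 (R(W, C) = (-5)**2 = 25)
833*R(a(2, 5), 2) = 833*25 = 20825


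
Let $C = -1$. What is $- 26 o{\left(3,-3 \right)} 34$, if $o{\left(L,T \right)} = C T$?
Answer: $-2652$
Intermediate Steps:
$o{\left(L,T \right)} = - T$
$- 26 o{\left(3,-3 \right)} 34 = - 26 \left(\left(-1\right) \left(-3\right)\right) 34 = \left(-26\right) 3 \cdot 34 = \left(-78\right) 34 = -2652$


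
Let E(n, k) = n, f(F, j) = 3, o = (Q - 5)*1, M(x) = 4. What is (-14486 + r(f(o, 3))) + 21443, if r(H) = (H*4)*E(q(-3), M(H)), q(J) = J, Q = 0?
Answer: 6921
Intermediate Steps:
o = -5 (o = (0 - 5)*1 = -5*1 = -5)
r(H) = -12*H (r(H) = (H*4)*(-3) = (4*H)*(-3) = -12*H)
(-14486 + r(f(o, 3))) + 21443 = (-14486 - 12*3) + 21443 = (-14486 - 36) + 21443 = -14522 + 21443 = 6921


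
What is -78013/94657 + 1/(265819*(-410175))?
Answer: -8505937469452882/10320671209119525 ≈ -0.82417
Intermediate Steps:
-78013/94657 + 1/(265819*(-410175)) = -78013*1/94657 + (1/265819)*(-1/410175) = -78013/94657 - 1/109032308325 = -8505937469452882/10320671209119525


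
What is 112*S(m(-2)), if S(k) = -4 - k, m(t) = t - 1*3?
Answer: 112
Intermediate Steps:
m(t) = -3 + t (m(t) = t - 3 = -3 + t)
112*S(m(-2)) = 112*(-4 - (-3 - 2)) = 112*(-4 - 1*(-5)) = 112*(-4 + 5) = 112*1 = 112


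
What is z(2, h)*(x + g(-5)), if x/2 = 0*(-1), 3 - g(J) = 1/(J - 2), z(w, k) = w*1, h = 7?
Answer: 44/7 ≈ 6.2857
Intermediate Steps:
z(w, k) = w
g(J) = 3 - 1/(-2 + J) (g(J) = 3 - 1/(J - 2) = 3 - 1/(-2 + J))
x = 0 (x = 2*(0*(-1)) = 2*0 = 0)
z(2, h)*(x + g(-5)) = 2*(0 + (-7 + 3*(-5))/(-2 - 5)) = 2*(0 + (-7 - 15)/(-7)) = 2*(0 - ⅐*(-22)) = 2*(0 + 22/7) = 2*(22/7) = 44/7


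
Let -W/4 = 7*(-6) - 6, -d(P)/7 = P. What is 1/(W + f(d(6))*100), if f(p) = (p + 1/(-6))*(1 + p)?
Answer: 3/519226 ≈ 5.7778e-6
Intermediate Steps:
d(P) = -7*P
f(p) = (1 + p)*(-1/6 + p) (f(p) = (p - 1/6)*(1 + p) = (-1/6 + p)*(1 + p) = (1 + p)*(-1/6 + p))
W = 192 (W = -4*(7*(-6) - 6) = -4*(-42 - 6) = -4*(-48) = 192)
1/(W + f(d(6))*100) = 1/(192 + (-1/6 + (-7*6)**2 + 5*(-7*6)/6)*100) = 1/(192 + (-1/6 + (-42)**2 + (5/6)*(-42))*100) = 1/(192 + (-1/6 + 1764 - 35)*100) = 1/(192 + (10373/6)*100) = 1/(192 + 518650/3) = 1/(519226/3) = 3/519226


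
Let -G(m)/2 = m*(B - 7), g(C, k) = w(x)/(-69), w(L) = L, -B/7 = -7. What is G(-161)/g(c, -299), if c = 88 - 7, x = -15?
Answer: 311052/5 ≈ 62210.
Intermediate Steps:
B = 49 (B = -7*(-7) = 49)
c = 81
g(C, k) = 5/23 (g(C, k) = -15/(-69) = -15*(-1/69) = 5/23)
G(m) = -84*m (G(m) = -2*m*(49 - 7) = -2*m*42 = -84*m)
G(-161)/g(c, -299) = (-84*(-161))/(5/23) = 13524*(23/5) = 311052/5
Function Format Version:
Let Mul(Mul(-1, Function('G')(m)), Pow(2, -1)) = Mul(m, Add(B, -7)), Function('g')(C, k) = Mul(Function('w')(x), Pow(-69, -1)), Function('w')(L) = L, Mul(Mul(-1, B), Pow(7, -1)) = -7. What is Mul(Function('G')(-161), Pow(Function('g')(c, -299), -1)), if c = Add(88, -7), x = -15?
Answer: Rational(311052, 5) ≈ 62210.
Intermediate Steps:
B = 49 (B = Mul(-7, -7) = 49)
c = 81
Function('g')(C, k) = Rational(5, 23) (Function('g')(C, k) = Mul(-15, Pow(-69, -1)) = Mul(-15, Rational(-1, 69)) = Rational(5, 23))
Function('G')(m) = Mul(-84, m) (Function('G')(m) = Mul(-2, Mul(m, Add(49, -7))) = Mul(-2, Mul(m, 42)) = Mul(-2, Mul(42, m)) = Mul(-84, m))
Mul(Function('G')(-161), Pow(Function('g')(c, -299), -1)) = Mul(Mul(-84, -161), Pow(Rational(5, 23), -1)) = Mul(13524, Rational(23, 5)) = Rational(311052, 5)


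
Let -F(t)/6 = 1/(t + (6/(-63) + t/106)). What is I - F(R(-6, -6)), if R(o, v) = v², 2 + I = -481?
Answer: -9738771/20170 ≈ -482.83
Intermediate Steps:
I = -483 (I = -2 - 481 = -483)
F(t) = -6/(-2/21 + 107*t/106) (F(t) = -6/(t + (6/(-63) + t/106)) = -6/(t + (6*(-1/63) + t*(1/106))) = -6/(t + (-2/21 + t/106)) = -6/(-2/21 + 107*t/106))
I - F(R(-6, -6)) = -483 - (-13356)/(-212 + 2247*(-6)²) = -483 - (-13356)/(-212 + 2247*36) = -483 - (-13356)/(-212 + 80892) = -483 - (-13356)/80680 = -483 - 1*(-3339/20170) = -483 + 3339/20170 = -9738771/20170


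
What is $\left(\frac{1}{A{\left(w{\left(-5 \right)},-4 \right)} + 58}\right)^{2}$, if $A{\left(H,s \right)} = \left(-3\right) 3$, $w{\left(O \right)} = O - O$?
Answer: $\frac{1}{2401} \approx 0.00041649$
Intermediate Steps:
$w{\left(O \right)} = 0$
$A{\left(H,s \right)} = -9$
$\left(\frac{1}{A{\left(w{\left(-5 \right)},-4 \right)} + 58}\right)^{2} = \left(\frac{1}{-9 + 58}\right)^{2} = \left(\frac{1}{49}\right)^{2} = \frac{1}{2401}$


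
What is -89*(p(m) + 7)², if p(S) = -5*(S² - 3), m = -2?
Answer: -356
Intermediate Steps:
p(S) = 15 - 5*S² (p(S) = -5*(-3 + S²) = 15 - 5*S²)
-89*(p(m) + 7)² = -89*((15 - 5*(-2)²) + 7)² = -89*((15 - 5*4) + 7)² = -89*((15 - 20) + 7)² = -89*(-5 + 7)² = -89*2² = -89*4 = -356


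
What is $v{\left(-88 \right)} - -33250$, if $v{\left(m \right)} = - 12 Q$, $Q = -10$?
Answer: $33370$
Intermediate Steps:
$v{\left(m \right)} = 120$ ($v{\left(m \right)} = \left(-12\right) \left(-10\right) = 120$)
$v{\left(-88 \right)} - -33250 = 120 - -33250 = 120 + 33250 = 33370$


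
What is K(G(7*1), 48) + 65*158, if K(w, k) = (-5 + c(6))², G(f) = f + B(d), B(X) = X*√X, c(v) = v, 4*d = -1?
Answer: 10271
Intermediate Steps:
d = -¼ (d = (¼)*(-1) = -¼ ≈ -0.25000)
B(X) = X^(3/2)
G(f) = f - I/8 (G(f) = f + (-¼)^(3/2) = f - I/8)
K(w, k) = 1 (K(w, k) = (-5 + 6)² = 1² = 1)
K(G(7*1), 48) + 65*158 = 1 + 65*158 = 1 + 10270 = 10271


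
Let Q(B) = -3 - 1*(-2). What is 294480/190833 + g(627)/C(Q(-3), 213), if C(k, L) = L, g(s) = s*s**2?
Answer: 5226538692531/4516381 ≈ 1.1572e+6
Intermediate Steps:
Q(B) = -1 (Q(B) = -3 + 2 = -1)
g(s) = s**3
294480/190833 + g(627)/C(Q(-3), 213) = 294480/190833 + 627**3/213 = 294480*(1/190833) + 246491883*(1/213) = 98160/63611 + 82163961/71 = 5226538692531/4516381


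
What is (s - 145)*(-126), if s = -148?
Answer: 36918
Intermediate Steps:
(s - 145)*(-126) = (-148 - 145)*(-126) = -293*(-126) = 36918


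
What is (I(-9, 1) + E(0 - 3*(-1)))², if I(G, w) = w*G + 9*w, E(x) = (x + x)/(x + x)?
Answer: 1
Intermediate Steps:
E(x) = 1 (E(x) = (2*x)/((2*x)) = (2*x)*(1/(2*x)) = 1)
I(G, w) = 9*w + G*w (I(G, w) = G*w + 9*w = 9*w + G*w)
(I(-9, 1) + E(0 - 3*(-1)))² = (1*(9 - 9) + 1)² = (1*0 + 1)² = (0 + 1)² = 1² = 1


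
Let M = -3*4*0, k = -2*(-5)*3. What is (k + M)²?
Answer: 900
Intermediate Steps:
k = 30 (k = 10*3 = 30)
M = 0 (M = -12*0 = 0)
(k + M)² = (30 + 0)² = 30² = 900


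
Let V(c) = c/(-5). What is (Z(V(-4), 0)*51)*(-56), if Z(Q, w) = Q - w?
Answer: -11424/5 ≈ -2284.8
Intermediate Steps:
V(c) = -c/5 (V(c) = c*(-1/5) = -c/5)
(Z(V(-4), 0)*51)*(-56) = ((-1/5*(-4) - 1*0)*51)*(-56) = ((4/5 + 0)*51)*(-56) = ((4/5)*51)*(-56) = (204/5)*(-56) = -11424/5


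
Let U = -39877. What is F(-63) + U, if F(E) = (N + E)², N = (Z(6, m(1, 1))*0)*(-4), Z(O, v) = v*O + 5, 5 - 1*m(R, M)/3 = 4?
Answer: -35908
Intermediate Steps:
m(R, M) = 3 (m(R, M) = 15 - 3*4 = 15 - 12 = 3)
Z(O, v) = 5 + O*v (Z(O, v) = O*v + 5 = 5 + O*v)
N = 0 (N = ((5 + 6*3)*0)*(-4) = ((5 + 18)*0)*(-4) = (23*0)*(-4) = 0*(-4) = 0)
F(E) = E² (F(E) = (0 + E)² = E²)
F(-63) + U = (-63)² - 39877 = 3969 - 39877 = -35908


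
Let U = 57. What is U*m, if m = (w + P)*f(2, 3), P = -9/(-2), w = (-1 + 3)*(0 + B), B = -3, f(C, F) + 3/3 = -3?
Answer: 342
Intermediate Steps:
f(C, F) = -4 (f(C, F) = -1 - 3 = -4)
w = -6 (w = (-1 + 3)*(0 - 3) = 2*(-3) = -6)
P = 9/2 (P = -9*(-½) = 9/2 ≈ 4.5000)
m = 6 (m = (-6 + 9/2)*(-4) = -3/2*(-4) = 6)
U*m = 57*6 = 342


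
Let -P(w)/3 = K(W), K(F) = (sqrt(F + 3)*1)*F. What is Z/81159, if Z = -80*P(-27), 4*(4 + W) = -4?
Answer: -400*I*sqrt(2)/27053 ≈ -0.02091*I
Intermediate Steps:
W = -5 (W = -4 + (1/4)*(-4) = -4 - 1 = -5)
K(F) = F*sqrt(3 + F) (K(F) = (sqrt(3 + F)*1)*F = sqrt(3 + F)*F = F*sqrt(3 + F))
P(w) = 15*I*sqrt(2) (P(w) = -(-15)*sqrt(3 - 5) = -(-15)*sqrt(-2) = -(-15)*I*sqrt(2) = 15*I*sqrt(2))
Z = -1200*I*sqrt(2) ≈ -1697.1*I
Z/81159 = -1200*I*sqrt(2)/81159 = -1200*I*sqrt(2)*(1/81159) = -400*I*sqrt(2)/27053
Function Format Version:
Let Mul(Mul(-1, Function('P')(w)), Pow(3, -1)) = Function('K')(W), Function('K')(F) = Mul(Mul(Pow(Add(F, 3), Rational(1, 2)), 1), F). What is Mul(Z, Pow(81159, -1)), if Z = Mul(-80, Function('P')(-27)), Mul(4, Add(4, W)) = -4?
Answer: Mul(Rational(-400, 27053), I, Pow(2, Rational(1, 2))) ≈ Mul(-0.020910, I)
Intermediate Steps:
W = -5 (W = Add(-4, Mul(Rational(1, 4), -4)) = Add(-4, -1) = -5)
Function('K')(F) = Mul(F, Pow(Add(3, F), Rational(1, 2))) (Function('K')(F) = Mul(Mul(Pow(Add(3, F), Rational(1, 2)), 1), F) = Mul(Pow(Add(3, F), Rational(1, 2)), F) = Mul(F, Pow(Add(3, F), Rational(1, 2))))
Function('P')(w) = Mul(15, I, Pow(2, Rational(1, 2))) (Function('P')(w) = Mul(-3, Mul(-5, Pow(Add(3, -5), Rational(1, 2)))) = Mul(-3, Mul(-5, Pow(-2, Rational(1, 2)))) = Mul(-3, Mul(-5, Mul(I, Pow(2, Rational(1, 2))))) = Mul(-3, Mul(-5, I, Pow(2, Rational(1, 2)))) = Mul(15, I, Pow(2, Rational(1, 2))))
Z = Mul(-1200, I, Pow(2, Rational(1, 2))) (Z = Mul(-80, Mul(15, I, Pow(2, Rational(1, 2)))) = Mul(-1200, I, Pow(2, Rational(1, 2))) ≈ Mul(-1697.1, I))
Mul(Z, Pow(81159, -1)) = Mul(Mul(-1200, I, Pow(2, Rational(1, 2))), Pow(81159, -1)) = Mul(Mul(-1200, I, Pow(2, Rational(1, 2))), Rational(1, 81159)) = Mul(Rational(-400, 27053), I, Pow(2, Rational(1, 2)))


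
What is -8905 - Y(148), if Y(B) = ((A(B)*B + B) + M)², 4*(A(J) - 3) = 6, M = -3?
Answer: -666626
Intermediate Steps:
A(J) = 9/2 (A(J) = 3 + (¼)*6 = 3 + 3/2 = 9/2)
Y(B) = (-3 + 11*B/2)² (Y(B) = ((9*B/2 + B) - 3)² = (11*B/2 - 3)² = (-3 + 11*B/2)²)
-8905 - Y(148) = -8905 - (-6 + 11*148)²/4 = -8905 - (-6 + 1628)²/4 = -8905 - 1622²/4 = -8905 - 2630884/4 = -8905 - 1*657721 = -8905 - 657721 = -666626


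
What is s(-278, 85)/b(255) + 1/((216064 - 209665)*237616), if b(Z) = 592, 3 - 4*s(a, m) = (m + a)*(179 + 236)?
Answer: 3805918505975/112517354016 ≈ 33.825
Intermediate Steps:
s(a, m) = 3/4 - 415*a/4 - 415*m/4 (s(a, m) = 3/4 - (m + a)*(179 + 236)/4 = 3/4 - (a + m)*415/4 = 3/4 - (415*a + 415*m)/4 = 3/4 + (-415*a/4 - 415*m/4) = 3/4 - 415*a/4 - 415*m/4)
s(-278, 85)/b(255) + 1/((216064 - 209665)*237616) = (3/4 - 415/4*(-278) - 415/4*85)/592 + 1/((216064 - 209665)*237616) = (3/4 + 57685/2 - 35275/4)*(1/592) + (1/237616)/6399 = (40049/2)*(1/592) + (1/6399)*(1/237616) = 40049/1184 + 1/1520504784 = 3805918505975/112517354016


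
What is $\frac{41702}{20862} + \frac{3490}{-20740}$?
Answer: $\frac{649255}{354654} \approx 1.8307$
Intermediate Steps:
$\frac{41702}{20862} + \frac{3490}{-20740} = 41702 \cdot \frac{1}{20862} + 3490 \left(- \frac{1}{20740}\right) = \frac{20851}{10431} - \frac{349}{2074} = \frac{649255}{354654}$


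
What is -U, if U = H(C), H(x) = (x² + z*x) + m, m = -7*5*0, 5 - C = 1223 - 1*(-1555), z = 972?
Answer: -4994173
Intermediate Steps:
C = -2773 (C = 5 - (1223 - 1*(-1555)) = 5 - (1223 + 1555) = 5 - 1*2778 = 5 - 2778 = -2773)
m = 0 (m = -35*0 = 0)
H(x) = x² + 972*x (H(x) = (x² + 972*x) + 0 = x² + 972*x)
U = 4994173 (U = -2773*(972 - 2773) = -2773*(-1801) = 4994173)
-U = -1*4994173 = -4994173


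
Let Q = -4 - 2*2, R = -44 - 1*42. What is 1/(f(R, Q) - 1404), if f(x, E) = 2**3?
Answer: -1/1396 ≈ -0.00071633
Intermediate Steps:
R = -86 (R = -44 - 42 = -86)
Q = -8 (Q = -4 - 4 = -8)
f(x, E) = 8
1/(f(R, Q) - 1404) = 1/(8 - 1404) = 1/(-1396) = -1/1396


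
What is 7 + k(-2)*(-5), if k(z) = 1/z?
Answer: 19/2 ≈ 9.5000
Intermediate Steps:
7 + k(-2)*(-5) = 7 - 5/(-2) = 7 - ½*(-5) = 7 + 5/2 = 19/2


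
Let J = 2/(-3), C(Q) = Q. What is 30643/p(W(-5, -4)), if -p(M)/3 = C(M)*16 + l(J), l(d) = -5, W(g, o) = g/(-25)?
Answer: 153215/27 ≈ 5674.6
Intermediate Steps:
J = -2/3 (J = 2*(-1/3) = -2/3 ≈ -0.66667)
W(g, o) = -g/25 (W(g, o) = g*(-1/25) = -g/25)
p(M) = 15 - 48*M (p(M) = -3*(M*16 - 5) = -3*(16*M - 5) = -3*(-5 + 16*M) = 15 - 48*M)
30643/p(W(-5, -4)) = 30643/(15 - (-48)*(-5)/25) = 30643/(15 - 48*1/5) = 30643/(15 - 48/5) = 30643/(27/5) = 30643*(5/27) = 153215/27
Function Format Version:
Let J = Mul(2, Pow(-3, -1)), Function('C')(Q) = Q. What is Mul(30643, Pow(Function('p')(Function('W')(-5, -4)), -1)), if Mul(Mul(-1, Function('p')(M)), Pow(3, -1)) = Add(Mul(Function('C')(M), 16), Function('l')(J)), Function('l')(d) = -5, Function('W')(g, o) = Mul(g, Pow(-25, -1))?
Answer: Rational(153215, 27) ≈ 5674.6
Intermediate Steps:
J = Rational(-2, 3) (J = Mul(2, Rational(-1, 3)) = Rational(-2, 3) ≈ -0.66667)
Function('W')(g, o) = Mul(Rational(-1, 25), g) (Function('W')(g, o) = Mul(g, Rational(-1, 25)) = Mul(Rational(-1, 25), g))
Function('p')(M) = Add(15, Mul(-48, M)) (Function('p')(M) = Mul(-3, Add(Mul(M, 16), -5)) = Mul(-3, Add(Mul(16, M), -5)) = Mul(-3, Add(-5, Mul(16, M))) = Add(15, Mul(-48, M)))
Mul(30643, Pow(Function('p')(Function('W')(-5, -4)), -1)) = Mul(30643, Pow(Add(15, Mul(-48, Mul(Rational(-1, 25), -5))), -1)) = Mul(30643, Pow(Add(15, Mul(-48, Rational(1, 5))), -1)) = Mul(30643, Pow(Add(15, Rational(-48, 5)), -1)) = Mul(30643, Pow(Rational(27, 5), -1)) = Mul(30643, Rational(5, 27)) = Rational(153215, 27)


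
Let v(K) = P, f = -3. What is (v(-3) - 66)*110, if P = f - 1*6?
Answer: -8250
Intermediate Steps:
P = -9 (P = -3 - 1*6 = -3 - 6 = -9)
v(K) = -9
(v(-3) - 66)*110 = (-9 - 66)*110 = -75*110 = -8250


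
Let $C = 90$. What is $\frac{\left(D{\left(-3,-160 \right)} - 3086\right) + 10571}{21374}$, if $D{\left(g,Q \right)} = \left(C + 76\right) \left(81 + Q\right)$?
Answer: $- \frac{5629}{21374} \approx -0.26336$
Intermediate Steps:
$D{\left(g,Q \right)} = 13446 + 166 Q$ ($D{\left(g,Q \right)} = \left(90 + 76\right) \left(81 + Q\right) = 166 \left(81 + Q\right) = 13446 + 166 Q$)
$\frac{\left(D{\left(-3,-160 \right)} - 3086\right) + 10571}{21374} = \frac{\left(\left(13446 + 166 \left(-160\right)\right) - 3086\right) + 10571}{21374} = \left(\left(\left(13446 - 26560\right) - 3086\right) + 10571\right) \frac{1}{21374} = \left(\left(-13114 - 3086\right) + 10571\right) \frac{1}{21374} = \left(-16200 + 10571\right) \frac{1}{21374} = \left(-5629\right) \frac{1}{21374} = - \frac{5629}{21374}$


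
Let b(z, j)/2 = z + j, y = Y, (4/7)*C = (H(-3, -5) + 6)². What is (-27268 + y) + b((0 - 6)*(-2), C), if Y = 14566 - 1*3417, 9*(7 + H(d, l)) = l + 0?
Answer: -1303009/81 ≈ -16087.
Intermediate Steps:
H(d, l) = -7 + l/9 (H(d, l) = -7 + (l + 0)/9 = -7 + l/9)
C = 343/81 (C = 7*((-7 + (⅑)*(-5)) + 6)²/4 = 7*((-7 - 5/9) + 6)²/4 = 7*(-68/9 + 6)²/4 = 7*(-14/9)²/4 = (7/4)*(196/81) = 343/81 ≈ 4.2346)
Y = 11149 (Y = 14566 - 3417 = 11149)
y = 11149
b(z, j) = 2*j + 2*z (b(z, j) = 2*(z + j) = 2*(j + z) = 2*j + 2*z)
(-27268 + y) + b((0 - 6)*(-2), C) = (-27268 + 11149) + (2*(343/81) + 2*((0 - 6)*(-2))) = -16119 + (686/81 + 2*(-6*(-2))) = -16119 + (686/81 + 2*12) = -16119 + (686/81 + 24) = -16119 + 2630/81 = -1303009/81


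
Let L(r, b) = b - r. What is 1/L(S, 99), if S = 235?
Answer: -1/136 ≈ -0.0073529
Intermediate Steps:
1/L(S, 99) = 1/(99 - 1*235) = 1/(99 - 235) = 1/(-136) = -1/136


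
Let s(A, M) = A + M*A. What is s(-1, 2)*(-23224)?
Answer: 69672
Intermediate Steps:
s(A, M) = A + A*M
s(-1, 2)*(-23224) = -(1 + 2)*(-23224) = -1*3*(-23224) = -3*(-23224) = 69672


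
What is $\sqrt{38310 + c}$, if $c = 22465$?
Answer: $5 \sqrt{2431} \approx 246.53$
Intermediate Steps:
$\sqrt{38310 + c} = \sqrt{38310 + 22465} = \sqrt{60775} = 5 \sqrt{2431}$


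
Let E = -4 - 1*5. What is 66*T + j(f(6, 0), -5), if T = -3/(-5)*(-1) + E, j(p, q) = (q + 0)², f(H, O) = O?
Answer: -3043/5 ≈ -608.60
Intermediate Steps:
j(p, q) = q²
E = -9 (E = -4 - 5 = -9)
T = -48/5 (T = -3/(-5)*(-1) - 9 = -3*(-⅕)*(-1) - 9 = (⅗)*(-1) - 9 = -⅗ - 9 = -48/5 ≈ -9.6000)
66*T + j(f(6, 0), -5) = 66*(-48/5) + (-5)² = -3168/5 + 25 = -3043/5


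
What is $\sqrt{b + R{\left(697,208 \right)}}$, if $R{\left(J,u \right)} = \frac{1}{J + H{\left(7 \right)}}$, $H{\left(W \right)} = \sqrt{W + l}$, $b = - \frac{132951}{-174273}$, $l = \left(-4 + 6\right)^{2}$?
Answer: $\frac{\sqrt{1797744500640 + 2574418847 \sqrt{11}}}{58091 \sqrt{697 + \sqrt{11}}} \approx 0.87425$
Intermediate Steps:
$l = 4$ ($l = 2^{2} = 4$)
$b = \frac{44317}{58091}$ ($b = \left(-132951\right) \left(- \frac{1}{174273}\right) = \frac{44317}{58091} \approx 0.76289$)
$H{\left(W \right)} = \sqrt{4 + W}$ ($H{\left(W \right)} = \sqrt{W + 4} = \sqrt{4 + W}$)
$R{\left(J,u \right)} = \frac{1}{J + \sqrt{11}}$ ($R{\left(J,u \right)} = \frac{1}{J + \sqrt{4 + 7}} = \frac{1}{J + \sqrt{11}}$)
$\sqrt{b + R{\left(697,208 \right)}} = \sqrt{\frac{44317}{58091} + \frac{1}{697 + \sqrt{11}}}$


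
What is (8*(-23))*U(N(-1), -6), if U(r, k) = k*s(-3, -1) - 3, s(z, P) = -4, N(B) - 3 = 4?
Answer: -3864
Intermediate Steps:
N(B) = 7 (N(B) = 3 + 4 = 7)
U(r, k) = -3 - 4*k (U(r, k) = k*(-4) - 3 = -4*k - 3 = -3 - 4*k)
(8*(-23))*U(N(-1), -6) = (8*(-23))*(-3 - 4*(-6)) = -184*(-3 + 24) = -184*21 = -3864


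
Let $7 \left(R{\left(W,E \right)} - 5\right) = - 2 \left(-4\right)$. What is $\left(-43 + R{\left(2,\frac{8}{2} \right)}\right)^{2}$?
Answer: $\frac{66564}{49} \approx 1358.4$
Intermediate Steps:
$R{\left(W,E \right)} = \frac{43}{7}$ ($R{\left(W,E \right)} = 5 + \frac{\left(-1\right) 2 \left(-4\right)}{7} = 5 + \frac{\left(-1\right) \left(-8\right)}{7} = 5 + \frac{1}{7} \cdot 8 = 5 + \frac{8}{7} = \frac{43}{7}$)
$\left(-43 + R{\left(2,\frac{8}{2} \right)}\right)^{2} = \left(-43 + \frac{43}{7}\right)^{2} = \left(- \frac{258}{7}\right)^{2} = \frac{66564}{49}$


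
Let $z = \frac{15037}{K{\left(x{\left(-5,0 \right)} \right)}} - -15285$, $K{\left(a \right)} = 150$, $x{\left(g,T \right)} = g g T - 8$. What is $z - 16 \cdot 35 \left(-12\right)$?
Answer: $\frac{3315787}{150} \approx 22105.0$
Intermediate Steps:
$x{\left(g,T \right)} = -8 + T g^{2}$ ($x{\left(g,T \right)} = g^{2} T - 8 = T g^{2} - 8 = -8 + T g^{2}$)
$z = \frac{2307787}{150}$ ($z = \frac{15037}{150} - -15285 = 15037 \cdot \frac{1}{150} + 15285 = \frac{15037}{150} + 15285 = \frac{2307787}{150} \approx 15385.0$)
$z - 16 \cdot 35 \left(-12\right) = \frac{2307787}{150} - 16 \cdot 35 \left(-12\right) = \frac{2307787}{150} - 560 \left(-12\right) = \frac{2307787}{150} - -6720 = \frac{2307787}{150} + 6720 = \frac{3315787}{150}$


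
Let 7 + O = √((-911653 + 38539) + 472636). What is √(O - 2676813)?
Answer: √(-2676820 + I*√400478) ≈ 0.19 + 1636.1*I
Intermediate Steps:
O = -7 + I*√400478 (O = -7 + √((-911653 + 38539) + 472636) = -7 + √(-873114 + 472636) = -7 + √(-400478) = -7 + I*√400478 ≈ -7.0 + 632.83*I)
√(O - 2676813) = √((-7 + I*√400478) - 2676813) = √(-2676820 + I*√400478)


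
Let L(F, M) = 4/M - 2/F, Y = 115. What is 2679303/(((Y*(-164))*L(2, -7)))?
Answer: 1705011/18860 ≈ 90.404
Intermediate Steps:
L(F, M) = -2/F + 4/M
2679303/(((Y*(-164))*L(2, -7))) = 2679303/(((115*(-164))*(-2/2 + 4/(-7)))) = 2679303/((-18860*(-2*1/2 + 4*(-1/7)))) = 2679303/((-18860*(-1 - 4/7))) = 2679303/((-18860*(-11/7))) = 2679303/(207460/7) = 2679303*(7/207460) = 1705011/18860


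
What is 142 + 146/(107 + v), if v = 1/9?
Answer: 69101/482 ≈ 143.36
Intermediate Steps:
v = ⅑ ≈ 0.11111
142 + 146/(107 + v) = 142 + 146/(107 + ⅑) = 142 + 146/(964/9) = 142 + (9/964)*146 = 142 + 657/482 = 69101/482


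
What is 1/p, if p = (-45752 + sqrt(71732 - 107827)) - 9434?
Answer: -55186/3045530691 - I*sqrt(36095)/3045530691 ≈ -1.812e-5 - 6.2382e-8*I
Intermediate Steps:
p = -55186 + I*sqrt(36095) (p = (-45752 + sqrt(-36095)) - 9434 = (-45752 + I*sqrt(36095)) - 9434 = -55186 + I*sqrt(36095) ≈ -55186.0 + 189.99*I)
1/p = 1/(-55186 + I*sqrt(36095))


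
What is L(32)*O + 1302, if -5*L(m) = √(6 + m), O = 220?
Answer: 1302 - 44*√38 ≈ 1030.8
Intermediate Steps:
L(m) = -√(6 + m)/5
L(32)*O + 1302 = -√(6 + 32)/5*220 + 1302 = -√38/5*220 + 1302 = -44*√38 + 1302 = 1302 - 44*√38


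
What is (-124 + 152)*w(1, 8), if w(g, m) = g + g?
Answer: 56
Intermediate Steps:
w(g, m) = 2*g
(-124 + 152)*w(1, 8) = (-124 + 152)*(2*1) = 28*2 = 56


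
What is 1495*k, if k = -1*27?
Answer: -40365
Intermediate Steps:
k = -27
1495*k = 1495*(-27) = -40365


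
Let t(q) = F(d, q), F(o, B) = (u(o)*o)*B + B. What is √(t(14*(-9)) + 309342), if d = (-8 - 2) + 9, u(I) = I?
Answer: √309090 ≈ 555.96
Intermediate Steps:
d = -1 (d = -10 + 9 = -1)
F(o, B) = B + B*o² (F(o, B) = (o*o)*B + B = o²*B + B = B*o² + B = B + B*o²)
t(q) = 2*q (t(q) = q*(1 + (-1)²) = q*(1 + 1) = q*2 = 2*q)
√(t(14*(-9)) + 309342) = √(2*(14*(-9)) + 309342) = √(2*(-126) + 309342) = √(-252 + 309342) = √309090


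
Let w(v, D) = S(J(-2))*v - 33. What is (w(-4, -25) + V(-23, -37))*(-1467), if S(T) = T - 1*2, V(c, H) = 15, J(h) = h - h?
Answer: 14670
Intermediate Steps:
J(h) = 0
S(T) = -2 + T (S(T) = T - 2 = -2 + T)
w(v, D) = -33 - 2*v (w(v, D) = (-2 + 0)*v - 33 = -2*v - 33 = -33 - 2*v)
(w(-4, -25) + V(-23, -37))*(-1467) = ((-33 - 2*(-4)) + 15)*(-1467) = ((-33 + 8) + 15)*(-1467) = (-25 + 15)*(-1467) = -10*(-1467) = 14670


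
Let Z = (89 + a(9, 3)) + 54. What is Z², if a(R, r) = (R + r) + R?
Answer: 26896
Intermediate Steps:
a(R, r) = r + 2*R
Z = 164 (Z = (89 + (3 + 2*9)) + 54 = (89 + (3 + 18)) + 54 = (89 + 21) + 54 = 110 + 54 = 164)
Z² = 164² = 26896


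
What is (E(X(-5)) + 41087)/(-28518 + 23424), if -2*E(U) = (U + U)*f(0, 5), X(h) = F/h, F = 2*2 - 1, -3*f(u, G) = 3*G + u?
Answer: -20542/2547 ≈ -8.0652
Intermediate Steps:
f(u, G) = -G - u/3 (f(u, G) = -(3*G + u)/3 = -(u + 3*G)/3 = -G - u/3)
F = 3 (F = 4 - 1 = 3)
X(h) = 3/h
E(U) = 5*U (E(U) = -(U + U)*(-1*5 - ⅓*0)/2 = -2*U*(-5 + 0)/2 = -2*U*(-5)/2 = -(-5)*U = 5*U)
(E(X(-5)) + 41087)/(-28518 + 23424) = (5*(3/(-5)) + 41087)/(-28518 + 23424) = (5*(3*(-⅕)) + 41087)/(-5094) = (5*(-⅗) + 41087)*(-1/5094) = (-3 + 41087)*(-1/5094) = 41084*(-1/5094) = -20542/2547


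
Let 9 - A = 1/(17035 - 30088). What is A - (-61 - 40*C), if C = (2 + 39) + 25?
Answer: 35373631/13053 ≈ 2710.0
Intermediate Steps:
C = 66 (C = 41 + 25 = 66)
A = 117478/13053 (A = 9 - 1/(17035 - 30088) = 9 - 1/(-13053) = 9 - 1*(-1/13053) = 9 + 1/13053 = 117478/13053 ≈ 9.0001)
A - (-61 - 40*C) = 117478/13053 - (-61 - 40*66) = 117478/13053 - (-61 - 2640) = 117478/13053 - 1*(-2701) = 117478/13053 + 2701 = 35373631/13053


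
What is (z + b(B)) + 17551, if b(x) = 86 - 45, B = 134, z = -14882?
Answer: 2710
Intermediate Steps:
b(x) = 41
(z + b(B)) + 17551 = (-14882 + 41) + 17551 = -14841 + 17551 = 2710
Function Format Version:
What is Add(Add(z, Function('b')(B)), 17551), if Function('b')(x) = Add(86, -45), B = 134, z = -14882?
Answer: 2710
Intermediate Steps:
Function('b')(x) = 41
Add(Add(z, Function('b')(B)), 17551) = Add(Add(-14882, 41), 17551) = Add(-14841, 17551) = 2710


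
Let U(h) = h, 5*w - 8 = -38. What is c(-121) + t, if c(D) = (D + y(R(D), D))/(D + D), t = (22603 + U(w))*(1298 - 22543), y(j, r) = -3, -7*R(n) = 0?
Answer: -58088865003/121 ≈ -4.8007e+8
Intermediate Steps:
w = -6 (w = 8/5 + (1/5)*(-38) = 8/5 - 38/5 = -6)
R(n) = 0 (R(n) = -1/7*0 = 0)
t = -480073265 (t = (22603 - 6)*(1298 - 22543) = 22597*(-21245) = -480073265)
c(D) = (-3 + D)/(2*D) (c(D) = (D - 3)/(D + D) = (-3 + D)/((2*D)) = (-3 + D)*(1/(2*D)) = (-3 + D)/(2*D))
c(-121) + t = (1/2)*(-3 - 121)/(-121) - 480073265 = (1/2)*(-1/121)*(-124) - 480073265 = 62/121 - 480073265 = -58088865003/121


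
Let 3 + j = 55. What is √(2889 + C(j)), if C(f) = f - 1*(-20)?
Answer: 3*√329 ≈ 54.415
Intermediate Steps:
j = 52 (j = -3 + 55 = 52)
C(f) = 20 + f (C(f) = f + 20 = 20 + f)
√(2889 + C(j)) = √(2889 + (20 + 52)) = √(2889 + 72) = √2961 = 3*√329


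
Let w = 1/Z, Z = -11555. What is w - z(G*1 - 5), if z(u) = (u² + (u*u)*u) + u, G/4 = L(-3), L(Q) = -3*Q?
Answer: -355697566/11555 ≈ -30783.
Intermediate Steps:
G = 36 (G = 4*(-3*(-3)) = 4*9 = 36)
w = -1/11555 (w = 1/(-11555) = -1/11555 ≈ -8.6543e-5)
z(u) = u + u² + u³ (z(u) = (u² + u²*u) + u = (u² + u³) + u = u + u² + u³)
w - z(G*1 - 5) = -1/11555 - (36*1 - 5)*(1 + (36*1 - 5) + (36*1 - 5)²) = -1/11555 - (36 - 5)*(1 + (36 - 5) + (36 - 5)²) = -1/11555 - 31*(1 + 31 + 31²) = -1/11555 - 31*(1 + 31 + 961) = -1/11555 - 31*993 = -1/11555 - 1*30783 = -1/11555 - 30783 = -355697566/11555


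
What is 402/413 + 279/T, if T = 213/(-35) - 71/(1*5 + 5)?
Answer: -7694844/381199 ≈ -20.186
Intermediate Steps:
T = -923/70 (T = 213*(-1/35) - 71/(5 + 5) = -213/35 - 71/10 = -923/70 ≈ -13.186)
402/413 + 279/T = 402/413 + 279/(-923/70) = 402*(1/413) + 279*(-70/923) = 402/413 - 19530/923 = -7694844/381199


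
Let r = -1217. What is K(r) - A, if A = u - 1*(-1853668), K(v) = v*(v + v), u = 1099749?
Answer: 8761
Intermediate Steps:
K(v) = 2*v**2 (K(v) = v*(2*v) = 2*v**2)
A = 2953417 (A = 1099749 - 1*(-1853668) = 1099749 + 1853668 = 2953417)
K(r) - A = 2*(-1217)**2 - 1*2953417 = 2*1481089 - 2953417 = 2962178 - 2953417 = 8761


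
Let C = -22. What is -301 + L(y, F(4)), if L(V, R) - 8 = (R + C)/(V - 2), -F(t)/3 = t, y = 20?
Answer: -2654/9 ≈ -294.89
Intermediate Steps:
F(t) = -3*t
L(V, R) = 8 + (-22 + R)/(-2 + V) (L(V, R) = 8 + (R - 22)/(V - 2) = 8 + (-22 + R)/(-2 + V))
-301 + L(y, F(4)) = -301 + (-38 - 3*4 + 8*20)/(-2 + 20) = -301 + (-38 - 12 + 160)/18 = -301 + (1/18)*110 = -301 + 55/9 = -2654/9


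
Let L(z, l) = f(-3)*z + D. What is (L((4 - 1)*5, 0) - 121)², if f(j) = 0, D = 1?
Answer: 14400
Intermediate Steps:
L(z, l) = 1 (L(z, l) = 0*z + 1 = 0 + 1 = 1)
(L((4 - 1)*5, 0) - 121)² = (1 - 121)² = (-120)² = 14400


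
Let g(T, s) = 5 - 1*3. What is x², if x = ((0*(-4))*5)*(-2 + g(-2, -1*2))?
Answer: 0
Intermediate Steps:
g(T, s) = 2 (g(T, s) = 5 - 3 = 2)
x = 0 (x = ((0*(-4))*5)*(-2 + 2) = (0*5)*0 = 0*0 = 0)
x² = 0² = 0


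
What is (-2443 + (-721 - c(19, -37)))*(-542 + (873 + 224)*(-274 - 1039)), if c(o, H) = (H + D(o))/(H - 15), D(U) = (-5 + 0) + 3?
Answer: 18240391077/4 ≈ 4.5601e+9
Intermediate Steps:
D(U) = -2 (D(U) = -5 + 3 = -2)
c(o, H) = (-2 + H)/(-15 + H) (c(o, H) = (H - 2)/(H - 15) = (-2 + H)/(-15 + H))
(-2443 + (-721 - c(19, -37)))*(-542 + (873 + 224)*(-274 - 1039)) = (-2443 + (-721 - (-2 - 37)/(-15 - 37)))*(-542 + (873 + 224)*(-274 - 1039)) = (-2443 + (-721 - (-39)/(-52)))*(-542 + 1097*(-1313)) = (-2443 + (-721 - (-1)*(-39)/52))*(-542 - 1440361) = (-2443 + (-721 - 1*¾))*(-1440903) = (-2443 + (-721 - ¾))*(-1440903) = (-2443 - 2887/4)*(-1440903) = -12659/4*(-1440903) = 18240391077/4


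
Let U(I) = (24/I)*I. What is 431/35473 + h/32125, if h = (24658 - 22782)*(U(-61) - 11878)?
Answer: -788838417317/1139570125 ≈ -692.22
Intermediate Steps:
U(I) = 24
h = -22238104 (h = (24658 - 22782)*(24 - 11878) = 1876*(-11854) = -22238104)
431/35473 + h/32125 = 431/35473 - 22238104/32125 = -788838417317/1139570125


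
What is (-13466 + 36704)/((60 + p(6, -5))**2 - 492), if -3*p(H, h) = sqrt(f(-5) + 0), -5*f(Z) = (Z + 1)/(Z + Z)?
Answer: 2614275*I/(900*sqrt(2) + 349649*I) ≈ 7.4768 + 0.027217*I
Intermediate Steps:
f(Z) = -(1 + Z)/(10*Z) (f(Z) = -(Z + 1)/(5*(Z + Z)) = -(1 + Z)/(5*(2*Z)) = -(1 + Z)*1/(2*Z)/5 = -(1 + Z)/(10*Z))
p(H, h) = -I*sqrt(2)/15 (p(H, h) = -sqrt((1/10)*(-1 - 1*(-5))/(-5) + 0)/3 = -sqrt((1/10)*(-1/5)*(-1 + 5) + 0)/3 = -sqrt((1/10)*(-1/5)*4 + 0)/3 = -sqrt(-2/25 + 0)/3 = -I*sqrt(2)/15)
(-13466 + 36704)/((60 + p(6, -5))**2 - 492) = (-13466 + 36704)/((60 - I*sqrt(2)/15)**2 - 492) = 23238/(-492 + (60 - I*sqrt(2)/15)**2)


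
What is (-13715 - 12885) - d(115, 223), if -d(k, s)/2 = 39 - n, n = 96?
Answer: -26714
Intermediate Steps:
d(k, s) = 114 (d(k, s) = -2*(39 - 1*96) = -2*(39 - 96) = -2*(-57) = 114)
(-13715 - 12885) - d(115, 223) = (-13715 - 12885) - 1*114 = -26600 - 114 = -26714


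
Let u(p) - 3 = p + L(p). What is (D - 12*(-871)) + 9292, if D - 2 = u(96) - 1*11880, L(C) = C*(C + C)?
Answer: 26397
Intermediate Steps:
L(C) = 2*C² (L(C) = C*(2*C) = 2*C²)
u(p) = 3 + p + 2*p² (u(p) = 3 + (p + 2*p²) = 3 + p + 2*p²)
D = 6653 (D = 2 + ((3 + 96 + 2*96²) - 1*11880) = 2 + ((3 + 96 + 2*9216) - 11880) = 2 + ((3 + 96 + 18432) - 11880) = 2 + (18531 - 11880) = 2 + 6651 = 6653)
(D - 12*(-871)) + 9292 = (6653 - 12*(-871)) + 9292 = (6653 + 10452) + 9292 = 17105 + 9292 = 26397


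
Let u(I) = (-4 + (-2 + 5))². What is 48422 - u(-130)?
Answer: 48421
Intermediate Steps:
u(I) = 1 (u(I) = (-4 + 3)² = (-1)² = 1)
48422 - u(-130) = 48422 - 1*1 = 48422 - 1 = 48421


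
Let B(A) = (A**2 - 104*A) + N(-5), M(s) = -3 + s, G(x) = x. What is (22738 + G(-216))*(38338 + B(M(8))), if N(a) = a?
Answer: 852187436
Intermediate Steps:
B(A) = -5 + A**2 - 104*A (B(A) = (A**2 - 104*A) - 5 = -5 + A**2 - 104*A)
(22738 + G(-216))*(38338 + B(M(8))) = (22738 - 216)*(38338 + (-5 + (-3 + 8)**2 - 104*(-3 + 8))) = 22522*(38338 + (-5 + 5**2 - 104*5)) = 22522*(38338 + (-5 + 25 - 520)) = 22522*(38338 - 500) = 22522*37838 = 852187436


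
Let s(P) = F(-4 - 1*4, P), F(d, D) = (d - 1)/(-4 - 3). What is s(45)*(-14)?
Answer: -18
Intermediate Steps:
F(d, D) = 1/7 - d/7 (F(d, D) = (-1 + d)/(-7) = (-1 + d)*(-1/7) = 1/7 - d/7)
s(P) = 9/7 (s(P) = 1/7 - (-4 - 1*4)/7 = 1/7 - (-4 - 4)/7 = 1/7 - 1/7*(-8) = 1/7 + 8/7 = 9/7)
s(45)*(-14) = (9/7)*(-14) = -18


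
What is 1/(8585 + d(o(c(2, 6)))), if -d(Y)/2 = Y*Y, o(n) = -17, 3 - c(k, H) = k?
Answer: 1/8007 ≈ 0.00012489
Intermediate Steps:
c(k, H) = 3 - k
d(Y) = -2*Y² (d(Y) = -2*Y*Y = -2*Y²)
1/(8585 + d(o(c(2, 6)))) = 1/(8585 - 2*(-17)²) = 1/(8585 - 2*289) = 1/(8585 - 578) = 1/8007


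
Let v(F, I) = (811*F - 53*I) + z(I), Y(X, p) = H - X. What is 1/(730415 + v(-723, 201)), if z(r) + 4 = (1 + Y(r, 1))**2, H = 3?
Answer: 1/172214 ≈ 5.8067e-6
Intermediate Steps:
Y(X, p) = 3 - X
z(r) = -4 + (4 - r)**2 (z(r) = -4 + (1 + (3 - r))**2 = -4 + (4 - r)**2)
v(F, I) = -4 + (-4 + I)**2 - 53*I + 811*F (v(F, I) = (811*F - 53*I) + (-4 + (-4 + I)**2) = (-53*I + 811*F) + (-4 + (-4 + I)**2) = -4 + (-4 + I)**2 - 53*I + 811*F)
1/(730415 + v(-723, 201)) = 1/(730415 + (12 + 201**2 - 61*201 + 811*(-723))) = 1/(730415 + (12 + 40401 - 12261 - 586353)) = 1/(730415 - 558201) = 1/172214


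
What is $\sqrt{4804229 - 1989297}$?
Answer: $2 \sqrt{703733} \approx 1677.8$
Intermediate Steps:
$\sqrt{4804229 - 1989297} = \sqrt{2814932} = 2 \sqrt{703733}$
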